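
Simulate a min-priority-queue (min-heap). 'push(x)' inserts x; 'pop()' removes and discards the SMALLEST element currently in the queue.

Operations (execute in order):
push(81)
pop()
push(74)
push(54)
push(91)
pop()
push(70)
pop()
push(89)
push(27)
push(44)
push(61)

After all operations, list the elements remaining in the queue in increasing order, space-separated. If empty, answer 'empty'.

push(81): heap contents = [81]
pop() → 81: heap contents = []
push(74): heap contents = [74]
push(54): heap contents = [54, 74]
push(91): heap contents = [54, 74, 91]
pop() → 54: heap contents = [74, 91]
push(70): heap contents = [70, 74, 91]
pop() → 70: heap contents = [74, 91]
push(89): heap contents = [74, 89, 91]
push(27): heap contents = [27, 74, 89, 91]
push(44): heap contents = [27, 44, 74, 89, 91]
push(61): heap contents = [27, 44, 61, 74, 89, 91]

Answer: 27 44 61 74 89 91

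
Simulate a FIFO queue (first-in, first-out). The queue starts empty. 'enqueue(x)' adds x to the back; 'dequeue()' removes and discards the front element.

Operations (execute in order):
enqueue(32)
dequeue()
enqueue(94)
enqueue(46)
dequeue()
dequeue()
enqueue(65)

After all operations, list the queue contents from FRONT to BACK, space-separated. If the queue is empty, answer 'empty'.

enqueue(32): [32]
dequeue(): []
enqueue(94): [94]
enqueue(46): [94, 46]
dequeue(): [46]
dequeue(): []
enqueue(65): [65]

Answer: 65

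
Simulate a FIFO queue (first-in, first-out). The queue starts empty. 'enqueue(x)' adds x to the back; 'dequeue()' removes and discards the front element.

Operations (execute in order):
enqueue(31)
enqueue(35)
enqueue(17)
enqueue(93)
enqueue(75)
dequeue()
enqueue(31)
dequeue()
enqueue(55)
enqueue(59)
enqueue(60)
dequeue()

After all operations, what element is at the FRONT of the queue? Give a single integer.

enqueue(31): queue = [31]
enqueue(35): queue = [31, 35]
enqueue(17): queue = [31, 35, 17]
enqueue(93): queue = [31, 35, 17, 93]
enqueue(75): queue = [31, 35, 17, 93, 75]
dequeue(): queue = [35, 17, 93, 75]
enqueue(31): queue = [35, 17, 93, 75, 31]
dequeue(): queue = [17, 93, 75, 31]
enqueue(55): queue = [17, 93, 75, 31, 55]
enqueue(59): queue = [17, 93, 75, 31, 55, 59]
enqueue(60): queue = [17, 93, 75, 31, 55, 59, 60]
dequeue(): queue = [93, 75, 31, 55, 59, 60]

Answer: 93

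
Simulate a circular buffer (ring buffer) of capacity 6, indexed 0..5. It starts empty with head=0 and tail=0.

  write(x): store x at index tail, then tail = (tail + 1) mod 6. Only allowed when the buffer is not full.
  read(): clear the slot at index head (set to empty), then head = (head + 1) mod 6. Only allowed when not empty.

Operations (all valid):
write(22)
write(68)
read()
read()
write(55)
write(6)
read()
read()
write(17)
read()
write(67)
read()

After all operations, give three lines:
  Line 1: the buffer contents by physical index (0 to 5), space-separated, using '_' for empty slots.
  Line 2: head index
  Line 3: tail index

write(22): buf=[22 _ _ _ _ _], head=0, tail=1, size=1
write(68): buf=[22 68 _ _ _ _], head=0, tail=2, size=2
read(): buf=[_ 68 _ _ _ _], head=1, tail=2, size=1
read(): buf=[_ _ _ _ _ _], head=2, tail=2, size=0
write(55): buf=[_ _ 55 _ _ _], head=2, tail=3, size=1
write(6): buf=[_ _ 55 6 _ _], head=2, tail=4, size=2
read(): buf=[_ _ _ 6 _ _], head=3, tail=4, size=1
read(): buf=[_ _ _ _ _ _], head=4, tail=4, size=0
write(17): buf=[_ _ _ _ 17 _], head=4, tail=5, size=1
read(): buf=[_ _ _ _ _ _], head=5, tail=5, size=0
write(67): buf=[_ _ _ _ _ 67], head=5, tail=0, size=1
read(): buf=[_ _ _ _ _ _], head=0, tail=0, size=0

Answer: _ _ _ _ _ _
0
0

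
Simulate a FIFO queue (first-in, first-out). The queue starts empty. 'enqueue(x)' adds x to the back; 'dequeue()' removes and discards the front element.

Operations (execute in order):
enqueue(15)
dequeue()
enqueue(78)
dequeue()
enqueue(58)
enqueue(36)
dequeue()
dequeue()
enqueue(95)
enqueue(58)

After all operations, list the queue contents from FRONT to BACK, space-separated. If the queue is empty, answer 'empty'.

Answer: 95 58

Derivation:
enqueue(15): [15]
dequeue(): []
enqueue(78): [78]
dequeue(): []
enqueue(58): [58]
enqueue(36): [58, 36]
dequeue(): [36]
dequeue(): []
enqueue(95): [95]
enqueue(58): [95, 58]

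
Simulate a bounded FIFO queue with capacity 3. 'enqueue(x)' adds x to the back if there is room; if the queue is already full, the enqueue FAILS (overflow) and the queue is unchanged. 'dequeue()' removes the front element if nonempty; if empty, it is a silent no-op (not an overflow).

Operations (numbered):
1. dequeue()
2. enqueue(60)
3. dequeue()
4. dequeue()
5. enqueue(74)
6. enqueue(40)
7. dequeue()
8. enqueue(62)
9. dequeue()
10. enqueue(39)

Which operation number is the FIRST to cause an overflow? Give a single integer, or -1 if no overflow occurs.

1. dequeue(): empty, no-op, size=0
2. enqueue(60): size=1
3. dequeue(): size=0
4. dequeue(): empty, no-op, size=0
5. enqueue(74): size=1
6. enqueue(40): size=2
7. dequeue(): size=1
8. enqueue(62): size=2
9. dequeue(): size=1
10. enqueue(39): size=2

Answer: -1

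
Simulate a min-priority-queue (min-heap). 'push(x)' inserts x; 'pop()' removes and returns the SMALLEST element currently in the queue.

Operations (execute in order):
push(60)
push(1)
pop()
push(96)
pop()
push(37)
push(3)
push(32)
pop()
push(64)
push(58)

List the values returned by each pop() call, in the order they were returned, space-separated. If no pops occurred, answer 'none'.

push(60): heap contents = [60]
push(1): heap contents = [1, 60]
pop() → 1: heap contents = [60]
push(96): heap contents = [60, 96]
pop() → 60: heap contents = [96]
push(37): heap contents = [37, 96]
push(3): heap contents = [3, 37, 96]
push(32): heap contents = [3, 32, 37, 96]
pop() → 3: heap contents = [32, 37, 96]
push(64): heap contents = [32, 37, 64, 96]
push(58): heap contents = [32, 37, 58, 64, 96]

Answer: 1 60 3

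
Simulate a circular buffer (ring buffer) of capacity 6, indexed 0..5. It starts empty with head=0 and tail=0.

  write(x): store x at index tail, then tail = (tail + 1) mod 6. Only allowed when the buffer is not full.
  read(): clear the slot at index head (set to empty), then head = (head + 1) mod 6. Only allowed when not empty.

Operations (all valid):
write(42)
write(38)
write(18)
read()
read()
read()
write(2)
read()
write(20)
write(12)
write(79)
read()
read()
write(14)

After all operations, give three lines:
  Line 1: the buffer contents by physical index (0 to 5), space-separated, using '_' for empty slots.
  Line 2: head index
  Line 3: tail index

Answer: 79 14 _ _ _ _
0
2

Derivation:
write(42): buf=[42 _ _ _ _ _], head=0, tail=1, size=1
write(38): buf=[42 38 _ _ _ _], head=0, tail=2, size=2
write(18): buf=[42 38 18 _ _ _], head=0, tail=3, size=3
read(): buf=[_ 38 18 _ _ _], head=1, tail=3, size=2
read(): buf=[_ _ 18 _ _ _], head=2, tail=3, size=1
read(): buf=[_ _ _ _ _ _], head=3, tail=3, size=0
write(2): buf=[_ _ _ 2 _ _], head=3, tail=4, size=1
read(): buf=[_ _ _ _ _ _], head=4, tail=4, size=0
write(20): buf=[_ _ _ _ 20 _], head=4, tail=5, size=1
write(12): buf=[_ _ _ _ 20 12], head=4, tail=0, size=2
write(79): buf=[79 _ _ _ 20 12], head=4, tail=1, size=3
read(): buf=[79 _ _ _ _ 12], head=5, tail=1, size=2
read(): buf=[79 _ _ _ _ _], head=0, tail=1, size=1
write(14): buf=[79 14 _ _ _ _], head=0, tail=2, size=2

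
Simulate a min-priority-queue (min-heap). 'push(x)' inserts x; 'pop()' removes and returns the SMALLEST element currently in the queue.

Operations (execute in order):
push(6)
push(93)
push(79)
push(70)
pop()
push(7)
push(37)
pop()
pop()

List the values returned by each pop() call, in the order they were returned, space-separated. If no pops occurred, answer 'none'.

Answer: 6 7 37

Derivation:
push(6): heap contents = [6]
push(93): heap contents = [6, 93]
push(79): heap contents = [6, 79, 93]
push(70): heap contents = [6, 70, 79, 93]
pop() → 6: heap contents = [70, 79, 93]
push(7): heap contents = [7, 70, 79, 93]
push(37): heap contents = [7, 37, 70, 79, 93]
pop() → 7: heap contents = [37, 70, 79, 93]
pop() → 37: heap contents = [70, 79, 93]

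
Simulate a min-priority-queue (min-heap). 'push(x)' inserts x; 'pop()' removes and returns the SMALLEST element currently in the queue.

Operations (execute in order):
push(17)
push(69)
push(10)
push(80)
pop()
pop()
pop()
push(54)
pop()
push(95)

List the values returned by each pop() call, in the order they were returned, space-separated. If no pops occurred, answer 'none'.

push(17): heap contents = [17]
push(69): heap contents = [17, 69]
push(10): heap contents = [10, 17, 69]
push(80): heap contents = [10, 17, 69, 80]
pop() → 10: heap contents = [17, 69, 80]
pop() → 17: heap contents = [69, 80]
pop() → 69: heap contents = [80]
push(54): heap contents = [54, 80]
pop() → 54: heap contents = [80]
push(95): heap contents = [80, 95]

Answer: 10 17 69 54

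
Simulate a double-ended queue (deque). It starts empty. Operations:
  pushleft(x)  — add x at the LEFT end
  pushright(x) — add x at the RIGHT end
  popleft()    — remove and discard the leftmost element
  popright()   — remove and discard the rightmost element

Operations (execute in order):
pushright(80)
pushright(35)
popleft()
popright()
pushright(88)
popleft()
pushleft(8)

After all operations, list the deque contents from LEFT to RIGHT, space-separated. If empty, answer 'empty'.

Answer: 8

Derivation:
pushright(80): [80]
pushright(35): [80, 35]
popleft(): [35]
popright(): []
pushright(88): [88]
popleft(): []
pushleft(8): [8]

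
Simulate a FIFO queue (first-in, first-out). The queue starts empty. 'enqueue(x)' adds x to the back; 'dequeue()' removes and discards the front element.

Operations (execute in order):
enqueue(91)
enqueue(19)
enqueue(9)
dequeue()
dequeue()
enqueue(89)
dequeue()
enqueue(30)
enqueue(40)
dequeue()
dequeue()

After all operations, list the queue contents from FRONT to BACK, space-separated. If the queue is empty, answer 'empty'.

enqueue(91): [91]
enqueue(19): [91, 19]
enqueue(9): [91, 19, 9]
dequeue(): [19, 9]
dequeue(): [9]
enqueue(89): [9, 89]
dequeue(): [89]
enqueue(30): [89, 30]
enqueue(40): [89, 30, 40]
dequeue(): [30, 40]
dequeue(): [40]

Answer: 40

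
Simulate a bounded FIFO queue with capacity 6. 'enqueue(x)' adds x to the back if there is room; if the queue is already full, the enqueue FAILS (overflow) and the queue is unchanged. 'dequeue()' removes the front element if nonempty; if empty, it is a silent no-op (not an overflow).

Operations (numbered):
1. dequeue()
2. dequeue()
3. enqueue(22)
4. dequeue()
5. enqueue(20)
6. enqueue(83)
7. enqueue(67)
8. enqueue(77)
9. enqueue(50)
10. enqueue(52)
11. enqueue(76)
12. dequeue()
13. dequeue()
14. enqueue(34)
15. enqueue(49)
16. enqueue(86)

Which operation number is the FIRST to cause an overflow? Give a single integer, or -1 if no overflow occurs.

Answer: 11

Derivation:
1. dequeue(): empty, no-op, size=0
2. dequeue(): empty, no-op, size=0
3. enqueue(22): size=1
4. dequeue(): size=0
5. enqueue(20): size=1
6. enqueue(83): size=2
7. enqueue(67): size=3
8. enqueue(77): size=4
9. enqueue(50): size=5
10. enqueue(52): size=6
11. enqueue(76): size=6=cap → OVERFLOW (fail)
12. dequeue(): size=5
13. dequeue(): size=4
14. enqueue(34): size=5
15. enqueue(49): size=6
16. enqueue(86): size=6=cap → OVERFLOW (fail)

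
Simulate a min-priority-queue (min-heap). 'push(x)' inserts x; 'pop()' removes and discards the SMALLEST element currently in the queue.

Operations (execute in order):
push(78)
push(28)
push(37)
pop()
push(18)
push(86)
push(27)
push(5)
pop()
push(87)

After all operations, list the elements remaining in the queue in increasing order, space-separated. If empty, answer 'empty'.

push(78): heap contents = [78]
push(28): heap contents = [28, 78]
push(37): heap contents = [28, 37, 78]
pop() → 28: heap contents = [37, 78]
push(18): heap contents = [18, 37, 78]
push(86): heap contents = [18, 37, 78, 86]
push(27): heap contents = [18, 27, 37, 78, 86]
push(5): heap contents = [5, 18, 27, 37, 78, 86]
pop() → 5: heap contents = [18, 27, 37, 78, 86]
push(87): heap contents = [18, 27, 37, 78, 86, 87]

Answer: 18 27 37 78 86 87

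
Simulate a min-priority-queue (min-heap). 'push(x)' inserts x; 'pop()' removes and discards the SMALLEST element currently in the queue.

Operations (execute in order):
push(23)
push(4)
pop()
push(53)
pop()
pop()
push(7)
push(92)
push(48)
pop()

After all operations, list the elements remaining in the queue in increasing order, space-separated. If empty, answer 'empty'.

push(23): heap contents = [23]
push(4): heap contents = [4, 23]
pop() → 4: heap contents = [23]
push(53): heap contents = [23, 53]
pop() → 23: heap contents = [53]
pop() → 53: heap contents = []
push(7): heap contents = [7]
push(92): heap contents = [7, 92]
push(48): heap contents = [7, 48, 92]
pop() → 7: heap contents = [48, 92]

Answer: 48 92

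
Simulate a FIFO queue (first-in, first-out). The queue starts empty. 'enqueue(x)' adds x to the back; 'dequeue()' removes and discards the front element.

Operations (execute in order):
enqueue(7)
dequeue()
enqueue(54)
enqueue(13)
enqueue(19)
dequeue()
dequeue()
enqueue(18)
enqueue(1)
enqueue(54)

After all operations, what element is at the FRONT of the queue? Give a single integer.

enqueue(7): queue = [7]
dequeue(): queue = []
enqueue(54): queue = [54]
enqueue(13): queue = [54, 13]
enqueue(19): queue = [54, 13, 19]
dequeue(): queue = [13, 19]
dequeue(): queue = [19]
enqueue(18): queue = [19, 18]
enqueue(1): queue = [19, 18, 1]
enqueue(54): queue = [19, 18, 1, 54]

Answer: 19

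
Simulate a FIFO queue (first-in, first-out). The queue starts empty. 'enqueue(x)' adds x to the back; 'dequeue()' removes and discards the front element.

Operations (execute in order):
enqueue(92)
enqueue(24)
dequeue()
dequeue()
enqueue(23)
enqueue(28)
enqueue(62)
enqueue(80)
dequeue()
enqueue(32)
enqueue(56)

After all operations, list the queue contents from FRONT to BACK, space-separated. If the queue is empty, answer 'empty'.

Answer: 28 62 80 32 56

Derivation:
enqueue(92): [92]
enqueue(24): [92, 24]
dequeue(): [24]
dequeue(): []
enqueue(23): [23]
enqueue(28): [23, 28]
enqueue(62): [23, 28, 62]
enqueue(80): [23, 28, 62, 80]
dequeue(): [28, 62, 80]
enqueue(32): [28, 62, 80, 32]
enqueue(56): [28, 62, 80, 32, 56]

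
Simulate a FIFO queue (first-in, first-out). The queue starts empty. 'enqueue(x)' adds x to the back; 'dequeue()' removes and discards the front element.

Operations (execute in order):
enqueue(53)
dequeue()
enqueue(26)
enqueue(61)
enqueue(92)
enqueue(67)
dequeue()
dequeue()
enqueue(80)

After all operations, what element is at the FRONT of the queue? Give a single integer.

Answer: 92

Derivation:
enqueue(53): queue = [53]
dequeue(): queue = []
enqueue(26): queue = [26]
enqueue(61): queue = [26, 61]
enqueue(92): queue = [26, 61, 92]
enqueue(67): queue = [26, 61, 92, 67]
dequeue(): queue = [61, 92, 67]
dequeue(): queue = [92, 67]
enqueue(80): queue = [92, 67, 80]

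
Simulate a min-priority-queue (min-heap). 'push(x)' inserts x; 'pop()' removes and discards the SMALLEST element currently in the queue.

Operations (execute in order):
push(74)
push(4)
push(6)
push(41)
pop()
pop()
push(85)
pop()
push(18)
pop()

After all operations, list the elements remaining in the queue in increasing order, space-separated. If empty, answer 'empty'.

push(74): heap contents = [74]
push(4): heap contents = [4, 74]
push(6): heap contents = [4, 6, 74]
push(41): heap contents = [4, 6, 41, 74]
pop() → 4: heap contents = [6, 41, 74]
pop() → 6: heap contents = [41, 74]
push(85): heap contents = [41, 74, 85]
pop() → 41: heap contents = [74, 85]
push(18): heap contents = [18, 74, 85]
pop() → 18: heap contents = [74, 85]

Answer: 74 85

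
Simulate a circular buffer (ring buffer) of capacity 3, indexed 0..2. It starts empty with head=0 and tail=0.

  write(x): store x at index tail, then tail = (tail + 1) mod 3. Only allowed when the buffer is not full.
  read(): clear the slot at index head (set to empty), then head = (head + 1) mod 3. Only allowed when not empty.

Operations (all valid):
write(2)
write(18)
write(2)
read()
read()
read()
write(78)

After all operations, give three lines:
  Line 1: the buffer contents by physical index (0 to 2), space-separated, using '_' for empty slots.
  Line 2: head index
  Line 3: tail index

write(2): buf=[2 _ _], head=0, tail=1, size=1
write(18): buf=[2 18 _], head=0, tail=2, size=2
write(2): buf=[2 18 2], head=0, tail=0, size=3
read(): buf=[_ 18 2], head=1, tail=0, size=2
read(): buf=[_ _ 2], head=2, tail=0, size=1
read(): buf=[_ _ _], head=0, tail=0, size=0
write(78): buf=[78 _ _], head=0, tail=1, size=1

Answer: 78 _ _
0
1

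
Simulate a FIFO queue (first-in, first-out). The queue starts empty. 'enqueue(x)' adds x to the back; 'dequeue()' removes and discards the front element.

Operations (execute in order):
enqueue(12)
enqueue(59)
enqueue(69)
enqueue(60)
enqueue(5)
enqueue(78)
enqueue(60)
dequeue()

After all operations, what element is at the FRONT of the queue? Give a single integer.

enqueue(12): queue = [12]
enqueue(59): queue = [12, 59]
enqueue(69): queue = [12, 59, 69]
enqueue(60): queue = [12, 59, 69, 60]
enqueue(5): queue = [12, 59, 69, 60, 5]
enqueue(78): queue = [12, 59, 69, 60, 5, 78]
enqueue(60): queue = [12, 59, 69, 60, 5, 78, 60]
dequeue(): queue = [59, 69, 60, 5, 78, 60]

Answer: 59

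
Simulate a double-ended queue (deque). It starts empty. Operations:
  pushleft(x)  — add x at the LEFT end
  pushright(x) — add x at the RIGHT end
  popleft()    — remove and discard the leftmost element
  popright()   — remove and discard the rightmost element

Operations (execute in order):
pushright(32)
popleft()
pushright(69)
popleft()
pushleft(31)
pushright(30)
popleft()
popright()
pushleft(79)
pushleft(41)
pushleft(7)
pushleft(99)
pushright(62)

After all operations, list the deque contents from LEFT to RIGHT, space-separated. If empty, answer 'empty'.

Answer: 99 7 41 79 62

Derivation:
pushright(32): [32]
popleft(): []
pushright(69): [69]
popleft(): []
pushleft(31): [31]
pushright(30): [31, 30]
popleft(): [30]
popright(): []
pushleft(79): [79]
pushleft(41): [41, 79]
pushleft(7): [7, 41, 79]
pushleft(99): [99, 7, 41, 79]
pushright(62): [99, 7, 41, 79, 62]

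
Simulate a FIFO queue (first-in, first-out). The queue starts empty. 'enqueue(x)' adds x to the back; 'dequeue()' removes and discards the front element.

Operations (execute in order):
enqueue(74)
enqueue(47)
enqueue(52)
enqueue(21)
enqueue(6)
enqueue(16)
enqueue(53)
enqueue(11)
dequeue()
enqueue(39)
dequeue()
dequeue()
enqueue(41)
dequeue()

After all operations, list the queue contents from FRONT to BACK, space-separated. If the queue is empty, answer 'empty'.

enqueue(74): [74]
enqueue(47): [74, 47]
enqueue(52): [74, 47, 52]
enqueue(21): [74, 47, 52, 21]
enqueue(6): [74, 47, 52, 21, 6]
enqueue(16): [74, 47, 52, 21, 6, 16]
enqueue(53): [74, 47, 52, 21, 6, 16, 53]
enqueue(11): [74, 47, 52, 21, 6, 16, 53, 11]
dequeue(): [47, 52, 21, 6, 16, 53, 11]
enqueue(39): [47, 52, 21, 6, 16, 53, 11, 39]
dequeue(): [52, 21, 6, 16, 53, 11, 39]
dequeue(): [21, 6, 16, 53, 11, 39]
enqueue(41): [21, 6, 16, 53, 11, 39, 41]
dequeue(): [6, 16, 53, 11, 39, 41]

Answer: 6 16 53 11 39 41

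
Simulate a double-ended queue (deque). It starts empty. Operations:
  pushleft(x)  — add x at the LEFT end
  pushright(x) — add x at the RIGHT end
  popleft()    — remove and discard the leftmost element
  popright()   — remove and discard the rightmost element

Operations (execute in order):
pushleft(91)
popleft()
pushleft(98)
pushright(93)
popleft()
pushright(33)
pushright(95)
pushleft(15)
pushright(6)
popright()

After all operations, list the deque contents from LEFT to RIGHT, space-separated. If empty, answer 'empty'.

pushleft(91): [91]
popleft(): []
pushleft(98): [98]
pushright(93): [98, 93]
popleft(): [93]
pushright(33): [93, 33]
pushright(95): [93, 33, 95]
pushleft(15): [15, 93, 33, 95]
pushright(6): [15, 93, 33, 95, 6]
popright(): [15, 93, 33, 95]

Answer: 15 93 33 95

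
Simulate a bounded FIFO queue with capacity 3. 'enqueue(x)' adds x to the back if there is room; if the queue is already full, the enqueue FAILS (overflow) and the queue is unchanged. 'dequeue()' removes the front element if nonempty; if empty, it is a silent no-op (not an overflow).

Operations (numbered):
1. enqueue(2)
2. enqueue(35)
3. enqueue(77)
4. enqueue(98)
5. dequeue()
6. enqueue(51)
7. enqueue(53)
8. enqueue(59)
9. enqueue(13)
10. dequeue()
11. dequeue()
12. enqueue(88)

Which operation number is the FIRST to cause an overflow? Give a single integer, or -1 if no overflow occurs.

1. enqueue(2): size=1
2. enqueue(35): size=2
3. enqueue(77): size=3
4. enqueue(98): size=3=cap → OVERFLOW (fail)
5. dequeue(): size=2
6. enqueue(51): size=3
7. enqueue(53): size=3=cap → OVERFLOW (fail)
8. enqueue(59): size=3=cap → OVERFLOW (fail)
9. enqueue(13): size=3=cap → OVERFLOW (fail)
10. dequeue(): size=2
11. dequeue(): size=1
12. enqueue(88): size=2

Answer: 4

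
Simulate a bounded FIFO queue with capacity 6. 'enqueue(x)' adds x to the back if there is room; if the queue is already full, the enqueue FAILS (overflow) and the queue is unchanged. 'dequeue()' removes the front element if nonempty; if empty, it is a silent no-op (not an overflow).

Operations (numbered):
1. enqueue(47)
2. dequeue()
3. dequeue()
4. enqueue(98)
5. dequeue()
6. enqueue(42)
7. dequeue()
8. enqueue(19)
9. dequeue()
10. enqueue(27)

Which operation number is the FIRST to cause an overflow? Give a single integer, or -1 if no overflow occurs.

1. enqueue(47): size=1
2. dequeue(): size=0
3. dequeue(): empty, no-op, size=0
4. enqueue(98): size=1
5. dequeue(): size=0
6. enqueue(42): size=1
7. dequeue(): size=0
8. enqueue(19): size=1
9. dequeue(): size=0
10. enqueue(27): size=1

Answer: -1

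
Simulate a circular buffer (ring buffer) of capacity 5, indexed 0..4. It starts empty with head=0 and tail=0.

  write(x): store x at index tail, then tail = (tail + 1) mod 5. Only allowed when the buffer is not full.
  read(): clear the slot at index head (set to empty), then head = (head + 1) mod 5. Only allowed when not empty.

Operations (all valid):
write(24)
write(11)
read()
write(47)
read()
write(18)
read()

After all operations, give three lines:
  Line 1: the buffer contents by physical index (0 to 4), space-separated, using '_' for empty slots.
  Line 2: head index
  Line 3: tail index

write(24): buf=[24 _ _ _ _], head=0, tail=1, size=1
write(11): buf=[24 11 _ _ _], head=0, tail=2, size=2
read(): buf=[_ 11 _ _ _], head=1, tail=2, size=1
write(47): buf=[_ 11 47 _ _], head=1, tail=3, size=2
read(): buf=[_ _ 47 _ _], head=2, tail=3, size=1
write(18): buf=[_ _ 47 18 _], head=2, tail=4, size=2
read(): buf=[_ _ _ 18 _], head=3, tail=4, size=1

Answer: _ _ _ 18 _
3
4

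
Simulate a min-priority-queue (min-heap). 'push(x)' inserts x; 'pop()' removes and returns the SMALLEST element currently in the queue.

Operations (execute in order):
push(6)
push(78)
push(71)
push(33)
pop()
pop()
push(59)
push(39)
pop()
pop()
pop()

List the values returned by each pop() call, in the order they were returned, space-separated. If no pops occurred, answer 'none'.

Answer: 6 33 39 59 71

Derivation:
push(6): heap contents = [6]
push(78): heap contents = [6, 78]
push(71): heap contents = [6, 71, 78]
push(33): heap contents = [6, 33, 71, 78]
pop() → 6: heap contents = [33, 71, 78]
pop() → 33: heap contents = [71, 78]
push(59): heap contents = [59, 71, 78]
push(39): heap contents = [39, 59, 71, 78]
pop() → 39: heap contents = [59, 71, 78]
pop() → 59: heap contents = [71, 78]
pop() → 71: heap contents = [78]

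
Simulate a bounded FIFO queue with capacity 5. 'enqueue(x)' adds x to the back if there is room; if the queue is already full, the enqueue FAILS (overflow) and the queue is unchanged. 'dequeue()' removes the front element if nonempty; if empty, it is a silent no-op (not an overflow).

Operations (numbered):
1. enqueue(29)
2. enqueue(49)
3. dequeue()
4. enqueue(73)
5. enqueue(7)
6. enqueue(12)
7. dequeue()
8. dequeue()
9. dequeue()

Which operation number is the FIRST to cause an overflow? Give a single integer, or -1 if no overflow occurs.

Answer: -1

Derivation:
1. enqueue(29): size=1
2. enqueue(49): size=2
3. dequeue(): size=1
4. enqueue(73): size=2
5. enqueue(7): size=3
6. enqueue(12): size=4
7. dequeue(): size=3
8. dequeue(): size=2
9. dequeue(): size=1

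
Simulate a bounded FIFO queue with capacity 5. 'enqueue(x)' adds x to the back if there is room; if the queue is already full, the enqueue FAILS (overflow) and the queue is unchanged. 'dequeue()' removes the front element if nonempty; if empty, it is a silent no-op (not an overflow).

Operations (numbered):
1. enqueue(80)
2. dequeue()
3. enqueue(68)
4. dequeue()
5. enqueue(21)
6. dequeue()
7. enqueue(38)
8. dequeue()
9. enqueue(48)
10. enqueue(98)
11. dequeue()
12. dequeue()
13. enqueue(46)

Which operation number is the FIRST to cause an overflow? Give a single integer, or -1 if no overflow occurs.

1. enqueue(80): size=1
2. dequeue(): size=0
3. enqueue(68): size=1
4. dequeue(): size=0
5. enqueue(21): size=1
6. dequeue(): size=0
7. enqueue(38): size=1
8. dequeue(): size=0
9. enqueue(48): size=1
10. enqueue(98): size=2
11. dequeue(): size=1
12. dequeue(): size=0
13. enqueue(46): size=1

Answer: -1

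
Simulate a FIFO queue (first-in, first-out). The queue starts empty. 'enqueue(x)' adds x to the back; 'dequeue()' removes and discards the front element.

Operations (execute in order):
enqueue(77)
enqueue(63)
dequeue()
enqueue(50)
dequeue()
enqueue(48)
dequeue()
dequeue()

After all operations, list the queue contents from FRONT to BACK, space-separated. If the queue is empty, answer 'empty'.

enqueue(77): [77]
enqueue(63): [77, 63]
dequeue(): [63]
enqueue(50): [63, 50]
dequeue(): [50]
enqueue(48): [50, 48]
dequeue(): [48]
dequeue(): []

Answer: empty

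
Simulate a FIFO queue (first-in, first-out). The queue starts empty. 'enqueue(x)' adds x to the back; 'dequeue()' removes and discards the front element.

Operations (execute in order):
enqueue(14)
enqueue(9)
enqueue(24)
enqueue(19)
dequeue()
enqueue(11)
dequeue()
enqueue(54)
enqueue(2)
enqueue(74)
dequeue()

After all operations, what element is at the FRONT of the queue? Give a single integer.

Answer: 19

Derivation:
enqueue(14): queue = [14]
enqueue(9): queue = [14, 9]
enqueue(24): queue = [14, 9, 24]
enqueue(19): queue = [14, 9, 24, 19]
dequeue(): queue = [9, 24, 19]
enqueue(11): queue = [9, 24, 19, 11]
dequeue(): queue = [24, 19, 11]
enqueue(54): queue = [24, 19, 11, 54]
enqueue(2): queue = [24, 19, 11, 54, 2]
enqueue(74): queue = [24, 19, 11, 54, 2, 74]
dequeue(): queue = [19, 11, 54, 2, 74]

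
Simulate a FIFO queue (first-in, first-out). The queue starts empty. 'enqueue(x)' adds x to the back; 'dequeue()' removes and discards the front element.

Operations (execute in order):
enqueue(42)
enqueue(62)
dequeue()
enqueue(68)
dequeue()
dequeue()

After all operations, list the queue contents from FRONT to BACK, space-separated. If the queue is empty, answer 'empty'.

Answer: empty

Derivation:
enqueue(42): [42]
enqueue(62): [42, 62]
dequeue(): [62]
enqueue(68): [62, 68]
dequeue(): [68]
dequeue(): []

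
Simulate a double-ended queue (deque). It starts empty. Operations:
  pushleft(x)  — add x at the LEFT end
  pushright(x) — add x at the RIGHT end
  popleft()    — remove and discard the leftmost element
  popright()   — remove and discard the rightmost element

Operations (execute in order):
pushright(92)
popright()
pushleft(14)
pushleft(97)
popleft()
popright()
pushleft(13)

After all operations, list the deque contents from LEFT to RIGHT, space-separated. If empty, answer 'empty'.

pushright(92): [92]
popright(): []
pushleft(14): [14]
pushleft(97): [97, 14]
popleft(): [14]
popright(): []
pushleft(13): [13]

Answer: 13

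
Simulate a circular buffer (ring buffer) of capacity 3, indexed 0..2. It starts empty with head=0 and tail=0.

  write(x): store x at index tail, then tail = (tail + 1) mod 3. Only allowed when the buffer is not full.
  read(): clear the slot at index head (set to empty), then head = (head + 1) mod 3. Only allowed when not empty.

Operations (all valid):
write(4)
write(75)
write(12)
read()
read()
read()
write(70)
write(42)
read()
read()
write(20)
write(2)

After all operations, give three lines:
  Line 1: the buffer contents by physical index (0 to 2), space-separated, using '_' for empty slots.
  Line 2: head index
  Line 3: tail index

write(4): buf=[4 _ _], head=0, tail=1, size=1
write(75): buf=[4 75 _], head=0, tail=2, size=2
write(12): buf=[4 75 12], head=0, tail=0, size=3
read(): buf=[_ 75 12], head=1, tail=0, size=2
read(): buf=[_ _ 12], head=2, tail=0, size=1
read(): buf=[_ _ _], head=0, tail=0, size=0
write(70): buf=[70 _ _], head=0, tail=1, size=1
write(42): buf=[70 42 _], head=0, tail=2, size=2
read(): buf=[_ 42 _], head=1, tail=2, size=1
read(): buf=[_ _ _], head=2, tail=2, size=0
write(20): buf=[_ _ 20], head=2, tail=0, size=1
write(2): buf=[2 _ 20], head=2, tail=1, size=2

Answer: 2 _ 20
2
1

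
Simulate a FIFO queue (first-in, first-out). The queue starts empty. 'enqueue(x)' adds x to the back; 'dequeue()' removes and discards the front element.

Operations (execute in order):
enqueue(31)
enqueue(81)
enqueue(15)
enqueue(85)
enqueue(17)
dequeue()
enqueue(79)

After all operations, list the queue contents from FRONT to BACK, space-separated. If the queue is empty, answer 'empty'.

enqueue(31): [31]
enqueue(81): [31, 81]
enqueue(15): [31, 81, 15]
enqueue(85): [31, 81, 15, 85]
enqueue(17): [31, 81, 15, 85, 17]
dequeue(): [81, 15, 85, 17]
enqueue(79): [81, 15, 85, 17, 79]

Answer: 81 15 85 17 79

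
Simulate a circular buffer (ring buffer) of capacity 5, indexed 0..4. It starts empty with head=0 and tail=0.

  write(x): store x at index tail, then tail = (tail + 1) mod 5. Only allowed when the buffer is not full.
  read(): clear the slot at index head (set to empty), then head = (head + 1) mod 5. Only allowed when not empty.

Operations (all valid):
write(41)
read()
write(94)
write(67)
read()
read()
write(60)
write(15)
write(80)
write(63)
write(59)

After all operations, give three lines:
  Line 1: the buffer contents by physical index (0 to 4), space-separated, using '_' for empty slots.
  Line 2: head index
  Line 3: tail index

write(41): buf=[41 _ _ _ _], head=0, tail=1, size=1
read(): buf=[_ _ _ _ _], head=1, tail=1, size=0
write(94): buf=[_ 94 _ _ _], head=1, tail=2, size=1
write(67): buf=[_ 94 67 _ _], head=1, tail=3, size=2
read(): buf=[_ _ 67 _ _], head=2, tail=3, size=1
read(): buf=[_ _ _ _ _], head=3, tail=3, size=0
write(60): buf=[_ _ _ 60 _], head=3, tail=4, size=1
write(15): buf=[_ _ _ 60 15], head=3, tail=0, size=2
write(80): buf=[80 _ _ 60 15], head=3, tail=1, size=3
write(63): buf=[80 63 _ 60 15], head=3, tail=2, size=4
write(59): buf=[80 63 59 60 15], head=3, tail=3, size=5

Answer: 80 63 59 60 15
3
3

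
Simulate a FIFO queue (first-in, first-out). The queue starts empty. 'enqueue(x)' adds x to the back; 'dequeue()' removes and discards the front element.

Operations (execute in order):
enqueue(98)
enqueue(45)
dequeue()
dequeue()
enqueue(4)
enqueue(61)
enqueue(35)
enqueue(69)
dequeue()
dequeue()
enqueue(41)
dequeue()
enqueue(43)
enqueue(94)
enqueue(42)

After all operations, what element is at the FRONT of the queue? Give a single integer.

enqueue(98): queue = [98]
enqueue(45): queue = [98, 45]
dequeue(): queue = [45]
dequeue(): queue = []
enqueue(4): queue = [4]
enqueue(61): queue = [4, 61]
enqueue(35): queue = [4, 61, 35]
enqueue(69): queue = [4, 61, 35, 69]
dequeue(): queue = [61, 35, 69]
dequeue(): queue = [35, 69]
enqueue(41): queue = [35, 69, 41]
dequeue(): queue = [69, 41]
enqueue(43): queue = [69, 41, 43]
enqueue(94): queue = [69, 41, 43, 94]
enqueue(42): queue = [69, 41, 43, 94, 42]

Answer: 69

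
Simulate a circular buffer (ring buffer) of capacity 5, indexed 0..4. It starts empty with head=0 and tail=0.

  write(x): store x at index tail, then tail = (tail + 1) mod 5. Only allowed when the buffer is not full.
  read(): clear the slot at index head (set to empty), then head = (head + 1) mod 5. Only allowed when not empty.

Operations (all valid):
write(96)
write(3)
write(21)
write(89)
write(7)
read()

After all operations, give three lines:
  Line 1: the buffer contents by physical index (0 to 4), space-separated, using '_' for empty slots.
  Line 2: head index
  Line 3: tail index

Answer: _ 3 21 89 7
1
0

Derivation:
write(96): buf=[96 _ _ _ _], head=0, tail=1, size=1
write(3): buf=[96 3 _ _ _], head=0, tail=2, size=2
write(21): buf=[96 3 21 _ _], head=0, tail=3, size=3
write(89): buf=[96 3 21 89 _], head=0, tail=4, size=4
write(7): buf=[96 3 21 89 7], head=0, tail=0, size=5
read(): buf=[_ 3 21 89 7], head=1, tail=0, size=4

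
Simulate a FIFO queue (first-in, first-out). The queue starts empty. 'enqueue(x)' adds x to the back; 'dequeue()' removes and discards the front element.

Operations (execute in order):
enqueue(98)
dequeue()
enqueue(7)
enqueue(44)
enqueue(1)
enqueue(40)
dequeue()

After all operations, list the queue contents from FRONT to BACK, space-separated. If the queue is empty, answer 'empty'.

enqueue(98): [98]
dequeue(): []
enqueue(7): [7]
enqueue(44): [7, 44]
enqueue(1): [7, 44, 1]
enqueue(40): [7, 44, 1, 40]
dequeue(): [44, 1, 40]

Answer: 44 1 40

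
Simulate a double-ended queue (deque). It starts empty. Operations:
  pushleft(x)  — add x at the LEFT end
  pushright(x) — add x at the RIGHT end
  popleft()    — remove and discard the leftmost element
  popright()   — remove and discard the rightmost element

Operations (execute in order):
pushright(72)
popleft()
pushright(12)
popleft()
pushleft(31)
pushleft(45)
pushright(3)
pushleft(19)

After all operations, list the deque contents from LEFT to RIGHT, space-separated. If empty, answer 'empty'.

pushright(72): [72]
popleft(): []
pushright(12): [12]
popleft(): []
pushleft(31): [31]
pushleft(45): [45, 31]
pushright(3): [45, 31, 3]
pushleft(19): [19, 45, 31, 3]

Answer: 19 45 31 3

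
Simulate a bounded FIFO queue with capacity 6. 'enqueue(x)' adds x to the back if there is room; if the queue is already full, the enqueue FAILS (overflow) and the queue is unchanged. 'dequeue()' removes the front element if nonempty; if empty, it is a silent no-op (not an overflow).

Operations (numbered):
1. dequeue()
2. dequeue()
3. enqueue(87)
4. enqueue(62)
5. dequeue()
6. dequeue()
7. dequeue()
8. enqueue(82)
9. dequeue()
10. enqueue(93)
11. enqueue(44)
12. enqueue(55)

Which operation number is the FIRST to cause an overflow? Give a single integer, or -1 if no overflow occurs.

1. dequeue(): empty, no-op, size=0
2. dequeue(): empty, no-op, size=0
3. enqueue(87): size=1
4. enqueue(62): size=2
5. dequeue(): size=1
6. dequeue(): size=0
7. dequeue(): empty, no-op, size=0
8. enqueue(82): size=1
9. dequeue(): size=0
10. enqueue(93): size=1
11. enqueue(44): size=2
12. enqueue(55): size=3

Answer: -1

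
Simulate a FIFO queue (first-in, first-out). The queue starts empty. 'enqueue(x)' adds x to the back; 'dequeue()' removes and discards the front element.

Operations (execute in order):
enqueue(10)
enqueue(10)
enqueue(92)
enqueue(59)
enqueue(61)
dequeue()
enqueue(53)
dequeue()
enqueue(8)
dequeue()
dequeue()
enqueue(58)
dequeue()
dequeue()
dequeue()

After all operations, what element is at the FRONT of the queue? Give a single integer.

enqueue(10): queue = [10]
enqueue(10): queue = [10, 10]
enqueue(92): queue = [10, 10, 92]
enqueue(59): queue = [10, 10, 92, 59]
enqueue(61): queue = [10, 10, 92, 59, 61]
dequeue(): queue = [10, 92, 59, 61]
enqueue(53): queue = [10, 92, 59, 61, 53]
dequeue(): queue = [92, 59, 61, 53]
enqueue(8): queue = [92, 59, 61, 53, 8]
dequeue(): queue = [59, 61, 53, 8]
dequeue(): queue = [61, 53, 8]
enqueue(58): queue = [61, 53, 8, 58]
dequeue(): queue = [53, 8, 58]
dequeue(): queue = [8, 58]
dequeue(): queue = [58]

Answer: 58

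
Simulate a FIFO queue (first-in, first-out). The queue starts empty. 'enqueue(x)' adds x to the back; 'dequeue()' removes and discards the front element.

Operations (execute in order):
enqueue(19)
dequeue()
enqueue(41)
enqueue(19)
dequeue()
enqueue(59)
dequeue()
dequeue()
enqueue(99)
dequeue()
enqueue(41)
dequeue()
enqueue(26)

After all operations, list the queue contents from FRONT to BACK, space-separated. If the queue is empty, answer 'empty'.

Answer: 26

Derivation:
enqueue(19): [19]
dequeue(): []
enqueue(41): [41]
enqueue(19): [41, 19]
dequeue(): [19]
enqueue(59): [19, 59]
dequeue(): [59]
dequeue(): []
enqueue(99): [99]
dequeue(): []
enqueue(41): [41]
dequeue(): []
enqueue(26): [26]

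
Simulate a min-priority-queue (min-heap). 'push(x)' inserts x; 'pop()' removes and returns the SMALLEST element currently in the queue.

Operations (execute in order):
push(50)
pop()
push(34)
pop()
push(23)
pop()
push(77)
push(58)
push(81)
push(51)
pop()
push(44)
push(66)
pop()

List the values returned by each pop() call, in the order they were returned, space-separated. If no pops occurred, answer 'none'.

Answer: 50 34 23 51 44

Derivation:
push(50): heap contents = [50]
pop() → 50: heap contents = []
push(34): heap contents = [34]
pop() → 34: heap contents = []
push(23): heap contents = [23]
pop() → 23: heap contents = []
push(77): heap contents = [77]
push(58): heap contents = [58, 77]
push(81): heap contents = [58, 77, 81]
push(51): heap contents = [51, 58, 77, 81]
pop() → 51: heap contents = [58, 77, 81]
push(44): heap contents = [44, 58, 77, 81]
push(66): heap contents = [44, 58, 66, 77, 81]
pop() → 44: heap contents = [58, 66, 77, 81]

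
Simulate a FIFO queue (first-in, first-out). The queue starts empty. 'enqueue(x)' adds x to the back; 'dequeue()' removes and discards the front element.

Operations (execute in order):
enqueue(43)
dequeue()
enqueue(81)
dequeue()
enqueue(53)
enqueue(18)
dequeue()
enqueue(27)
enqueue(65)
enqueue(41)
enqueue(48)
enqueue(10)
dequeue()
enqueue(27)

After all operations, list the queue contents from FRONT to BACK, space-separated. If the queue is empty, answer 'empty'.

enqueue(43): [43]
dequeue(): []
enqueue(81): [81]
dequeue(): []
enqueue(53): [53]
enqueue(18): [53, 18]
dequeue(): [18]
enqueue(27): [18, 27]
enqueue(65): [18, 27, 65]
enqueue(41): [18, 27, 65, 41]
enqueue(48): [18, 27, 65, 41, 48]
enqueue(10): [18, 27, 65, 41, 48, 10]
dequeue(): [27, 65, 41, 48, 10]
enqueue(27): [27, 65, 41, 48, 10, 27]

Answer: 27 65 41 48 10 27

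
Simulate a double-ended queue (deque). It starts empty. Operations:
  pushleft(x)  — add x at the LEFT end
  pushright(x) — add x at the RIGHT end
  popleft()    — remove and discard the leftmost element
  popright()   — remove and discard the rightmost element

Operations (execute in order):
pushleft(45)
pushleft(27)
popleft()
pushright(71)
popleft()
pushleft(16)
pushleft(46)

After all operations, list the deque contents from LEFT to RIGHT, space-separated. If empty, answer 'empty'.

pushleft(45): [45]
pushleft(27): [27, 45]
popleft(): [45]
pushright(71): [45, 71]
popleft(): [71]
pushleft(16): [16, 71]
pushleft(46): [46, 16, 71]

Answer: 46 16 71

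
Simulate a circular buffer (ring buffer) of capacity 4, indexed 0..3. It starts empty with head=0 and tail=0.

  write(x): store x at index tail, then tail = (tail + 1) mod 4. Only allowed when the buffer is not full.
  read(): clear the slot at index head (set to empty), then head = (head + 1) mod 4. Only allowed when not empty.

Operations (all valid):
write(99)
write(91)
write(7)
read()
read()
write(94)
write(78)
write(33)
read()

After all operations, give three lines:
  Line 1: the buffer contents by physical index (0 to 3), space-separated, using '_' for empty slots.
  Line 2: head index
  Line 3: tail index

write(99): buf=[99 _ _ _], head=0, tail=1, size=1
write(91): buf=[99 91 _ _], head=0, tail=2, size=2
write(7): buf=[99 91 7 _], head=0, tail=3, size=3
read(): buf=[_ 91 7 _], head=1, tail=3, size=2
read(): buf=[_ _ 7 _], head=2, tail=3, size=1
write(94): buf=[_ _ 7 94], head=2, tail=0, size=2
write(78): buf=[78 _ 7 94], head=2, tail=1, size=3
write(33): buf=[78 33 7 94], head=2, tail=2, size=4
read(): buf=[78 33 _ 94], head=3, tail=2, size=3

Answer: 78 33 _ 94
3
2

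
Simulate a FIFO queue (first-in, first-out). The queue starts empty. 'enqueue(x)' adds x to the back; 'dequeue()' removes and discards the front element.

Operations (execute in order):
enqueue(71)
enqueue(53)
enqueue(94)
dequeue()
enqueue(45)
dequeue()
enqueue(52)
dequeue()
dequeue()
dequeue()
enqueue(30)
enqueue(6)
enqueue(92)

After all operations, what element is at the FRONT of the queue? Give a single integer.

enqueue(71): queue = [71]
enqueue(53): queue = [71, 53]
enqueue(94): queue = [71, 53, 94]
dequeue(): queue = [53, 94]
enqueue(45): queue = [53, 94, 45]
dequeue(): queue = [94, 45]
enqueue(52): queue = [94, 45, 52]
dequeue(): queue = [45, 52]
dequeue(): queue = [52]
dequeue(): queue = []
enqueue(30): queue = [30]
enqueue(6): queue = [30, 6]
enqueue(92): queue = [30, 6, 92]

Answer: 30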